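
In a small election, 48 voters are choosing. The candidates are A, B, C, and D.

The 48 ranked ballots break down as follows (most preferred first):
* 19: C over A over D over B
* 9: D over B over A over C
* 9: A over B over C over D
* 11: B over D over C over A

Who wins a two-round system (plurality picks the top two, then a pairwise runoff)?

B

Round 1 first-place votes: A 9, B 11, C 19, D 9. C and B advance.
Runoff: C is ranked above B on 19 ballots, B above C on 29.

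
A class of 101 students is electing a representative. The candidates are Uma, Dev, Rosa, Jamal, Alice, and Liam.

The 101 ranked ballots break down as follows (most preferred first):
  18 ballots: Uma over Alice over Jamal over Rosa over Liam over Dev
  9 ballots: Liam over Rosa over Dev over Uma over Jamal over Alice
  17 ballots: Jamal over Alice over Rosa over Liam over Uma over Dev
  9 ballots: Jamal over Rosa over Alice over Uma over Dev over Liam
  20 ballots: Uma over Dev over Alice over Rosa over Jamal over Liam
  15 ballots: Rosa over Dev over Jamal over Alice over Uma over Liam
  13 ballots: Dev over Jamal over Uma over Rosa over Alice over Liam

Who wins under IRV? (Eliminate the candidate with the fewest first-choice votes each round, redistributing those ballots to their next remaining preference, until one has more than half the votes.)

Round 1: Uma 38, Dev 13, Rosa 15, Jamal 26, Alice 0, Liam 9. Alice eliminated.
Round 2: Uma 38, Dev 13, Rosa 15, Jamal 26, Liam 9. Liam eliminated.
Round 3: Uma 38, Dev 13, Rosa 24, Jamal 26. Dev eliminated.
Round 4: Uma 38, Rosa 24, Jamal 39. Rosa eliminated.
Round 5: Uma 47, Jamal 54. Jamal has a majority (≥51).

Jamal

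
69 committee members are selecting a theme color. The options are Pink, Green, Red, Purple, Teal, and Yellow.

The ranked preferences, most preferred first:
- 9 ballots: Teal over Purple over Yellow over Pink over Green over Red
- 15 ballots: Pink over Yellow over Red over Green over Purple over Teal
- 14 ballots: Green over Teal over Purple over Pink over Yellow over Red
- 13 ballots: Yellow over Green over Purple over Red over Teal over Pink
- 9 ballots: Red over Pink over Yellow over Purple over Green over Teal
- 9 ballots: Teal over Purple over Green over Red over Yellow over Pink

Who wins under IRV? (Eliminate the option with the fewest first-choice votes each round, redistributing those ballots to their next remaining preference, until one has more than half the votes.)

Green

Round 1: Pink 15, Green 14, Red 9, Purple 0, Teal 18, Yellow 13. Purple eliminated.
Round 2: Pink 15, Green 14, Red 9, Teal 18, Yellow 13. Red eliminated.
Round 3: Pink 24, Green 14, Teal 18, Yellow 13. Yellow eliminated.
Round 4: Pink 24, Green 27, Teal 18. Teal eliminated.
Round 5: Pink 33, Green 36. Green has a majority (≥35).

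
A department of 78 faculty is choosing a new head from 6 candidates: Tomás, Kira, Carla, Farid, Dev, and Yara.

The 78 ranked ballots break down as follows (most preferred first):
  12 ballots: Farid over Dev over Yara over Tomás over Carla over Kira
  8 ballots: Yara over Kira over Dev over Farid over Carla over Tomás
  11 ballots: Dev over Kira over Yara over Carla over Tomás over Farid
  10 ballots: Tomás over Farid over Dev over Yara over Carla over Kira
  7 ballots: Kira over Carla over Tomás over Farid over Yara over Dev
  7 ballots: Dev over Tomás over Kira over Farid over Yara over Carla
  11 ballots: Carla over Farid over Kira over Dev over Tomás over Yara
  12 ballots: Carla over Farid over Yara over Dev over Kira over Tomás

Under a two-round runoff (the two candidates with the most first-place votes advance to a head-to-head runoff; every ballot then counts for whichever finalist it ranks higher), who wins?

Dev

Round 1 first-place votes: Tomás 10, Kira 7, Carla 23, Farid 12, Dev 18, Yara 8. Carla and Dev advance.
Runoff: Carla is ranked above Dev on 30 ballots, Dev above Carla on 48.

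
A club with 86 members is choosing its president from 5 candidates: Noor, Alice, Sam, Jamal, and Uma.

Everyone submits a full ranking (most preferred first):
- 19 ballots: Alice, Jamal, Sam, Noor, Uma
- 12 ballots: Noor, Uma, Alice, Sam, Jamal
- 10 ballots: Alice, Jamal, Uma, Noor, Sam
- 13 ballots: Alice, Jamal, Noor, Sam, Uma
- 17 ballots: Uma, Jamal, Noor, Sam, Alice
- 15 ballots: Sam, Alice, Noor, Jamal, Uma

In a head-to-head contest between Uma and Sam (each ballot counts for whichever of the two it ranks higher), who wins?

Sam

Uma is ranked above Sam on 39 ballots; Sam above Uma on 47.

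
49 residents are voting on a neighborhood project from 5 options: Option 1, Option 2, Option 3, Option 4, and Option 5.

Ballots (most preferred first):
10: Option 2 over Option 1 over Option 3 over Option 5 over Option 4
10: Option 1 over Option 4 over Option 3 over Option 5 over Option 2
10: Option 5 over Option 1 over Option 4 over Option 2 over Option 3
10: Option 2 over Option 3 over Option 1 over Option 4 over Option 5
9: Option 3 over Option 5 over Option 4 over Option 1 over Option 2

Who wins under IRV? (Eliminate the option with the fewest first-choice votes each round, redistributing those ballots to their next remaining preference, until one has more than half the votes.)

Option 5

Round 1: Option 1 10, Option 2 20, Option 3 9, Option 4 0, Option 5 10. Option 4 eliminated.
Round 2: Option 1 10, Option 2 20, Option 3 9, Option 5 10. Option 3 eliminated.
Round 3: Option 1 10, Option 2 20, Option 5 19. Option 1 eliminated.
Round 4: Option 2 20, Option 5 29. Option 5 has a majority (≥25).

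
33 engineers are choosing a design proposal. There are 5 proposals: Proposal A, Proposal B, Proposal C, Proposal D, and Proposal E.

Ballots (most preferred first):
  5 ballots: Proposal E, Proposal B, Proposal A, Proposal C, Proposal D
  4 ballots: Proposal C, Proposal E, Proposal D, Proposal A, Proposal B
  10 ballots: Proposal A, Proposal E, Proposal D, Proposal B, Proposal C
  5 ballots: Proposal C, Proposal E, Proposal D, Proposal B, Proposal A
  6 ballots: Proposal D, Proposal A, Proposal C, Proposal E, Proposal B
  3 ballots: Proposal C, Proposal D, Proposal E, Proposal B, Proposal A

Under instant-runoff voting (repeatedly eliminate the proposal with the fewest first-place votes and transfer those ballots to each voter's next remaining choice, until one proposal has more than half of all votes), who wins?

Proposal A

Round 1: Proposal A 10, Proposal B 0, Proposal C 12, Proposal D 6, Proposal E 5. Proposal B eliminated.
Round 2: Proposal A 10, Proposal C 12, Proposal D 6, Proposal E 5. Proposal E eliminated.
Round 3: Proposal A 15, Proposal C 12, Proposal D 6. Proposal D eliminated.
Round 4: Proposal A 21, Proposal C 12. Proposal A has a majority (≥17).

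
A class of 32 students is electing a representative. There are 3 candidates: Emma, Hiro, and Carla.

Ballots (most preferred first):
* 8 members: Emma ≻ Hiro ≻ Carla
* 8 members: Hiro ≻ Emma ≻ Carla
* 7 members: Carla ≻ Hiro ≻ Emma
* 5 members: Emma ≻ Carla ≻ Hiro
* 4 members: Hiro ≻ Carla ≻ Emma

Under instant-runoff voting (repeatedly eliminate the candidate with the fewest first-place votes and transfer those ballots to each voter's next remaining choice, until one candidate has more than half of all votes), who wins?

Round 1: Emma 13, Hiro 12, Carla 7. Carla eliminated.
Round 2: Emma 13, Hiro 19. Hiro has a majority (≥17).

Hiro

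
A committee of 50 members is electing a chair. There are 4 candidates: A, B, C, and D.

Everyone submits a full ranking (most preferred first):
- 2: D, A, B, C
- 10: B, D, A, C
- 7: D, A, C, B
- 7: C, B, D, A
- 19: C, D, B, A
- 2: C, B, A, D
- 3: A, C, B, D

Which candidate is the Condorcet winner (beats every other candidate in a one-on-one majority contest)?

C

C vs A: 28–22
C vs B: 38–12
C vs D: 31–19
C beats every other candidate.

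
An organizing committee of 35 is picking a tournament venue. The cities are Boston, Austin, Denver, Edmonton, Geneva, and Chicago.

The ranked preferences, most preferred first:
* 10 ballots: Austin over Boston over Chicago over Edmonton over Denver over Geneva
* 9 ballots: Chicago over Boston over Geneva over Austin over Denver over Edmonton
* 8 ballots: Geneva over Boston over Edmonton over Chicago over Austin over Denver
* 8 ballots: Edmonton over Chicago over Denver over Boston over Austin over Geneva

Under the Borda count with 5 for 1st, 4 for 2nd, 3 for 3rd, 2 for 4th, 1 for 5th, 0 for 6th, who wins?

Boston

Boston: 10×4 + 9×4 + 8×4 + 8×2 = 124
Austin: 10×5 + 9×2 + 8×1 + 8×1 = 84
Denver: 10×1 + 9×1 + 8×0 + 8×3 = 43
Edmonton: 10×2 + 9×0 + 8×3 + 8×5 = 84
Geneva: 10×0 + 9×3 + 8×5 + 8×0 = 67
Chicago: 10×3 + 9×5 + 8×2 + 8×4 = 123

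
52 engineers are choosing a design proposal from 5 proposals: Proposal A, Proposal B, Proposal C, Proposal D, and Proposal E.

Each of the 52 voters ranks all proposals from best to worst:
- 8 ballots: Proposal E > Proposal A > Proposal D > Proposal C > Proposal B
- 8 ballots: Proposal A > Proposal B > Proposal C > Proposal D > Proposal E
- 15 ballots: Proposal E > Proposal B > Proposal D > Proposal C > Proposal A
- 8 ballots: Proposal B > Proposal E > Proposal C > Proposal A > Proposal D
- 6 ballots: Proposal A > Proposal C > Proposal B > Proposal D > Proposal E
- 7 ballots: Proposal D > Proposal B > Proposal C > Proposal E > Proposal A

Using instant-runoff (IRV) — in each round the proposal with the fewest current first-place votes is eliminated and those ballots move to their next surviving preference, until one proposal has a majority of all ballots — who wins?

Round 1: Proposal A 14, Proposal B 8, Proposal C 0, Proposal D 7, Proposal E 23. Proposal C eliminated.
Round 2: Proposal A 14, Proposal B 8, Proposal D 7, Proposal E 23. Proposal D eliminated.
Round 3: Proposal A 14, Proposal B 15, Proposal E 23. Proposal A eliminated.
Round 4: Proposal B 29, Proposal E 23. Proposal B has a majority (≥27).

Proposal B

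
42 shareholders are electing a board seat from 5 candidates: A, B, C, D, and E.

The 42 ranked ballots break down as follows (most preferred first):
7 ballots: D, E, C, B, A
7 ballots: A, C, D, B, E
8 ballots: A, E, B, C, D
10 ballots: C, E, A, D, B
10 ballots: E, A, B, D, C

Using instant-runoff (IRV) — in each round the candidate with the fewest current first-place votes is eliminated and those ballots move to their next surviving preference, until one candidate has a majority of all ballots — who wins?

Round 1: A 15, B 0, C 10, D 7, E 10. B eliminated.
Round 2: A 15, C 10, D 7, E 10. D eliminated.
Round 3: A 15, C 10, E 17. C eliminated.
Round 4: A 15, E 27. E has a majority (≥22).

E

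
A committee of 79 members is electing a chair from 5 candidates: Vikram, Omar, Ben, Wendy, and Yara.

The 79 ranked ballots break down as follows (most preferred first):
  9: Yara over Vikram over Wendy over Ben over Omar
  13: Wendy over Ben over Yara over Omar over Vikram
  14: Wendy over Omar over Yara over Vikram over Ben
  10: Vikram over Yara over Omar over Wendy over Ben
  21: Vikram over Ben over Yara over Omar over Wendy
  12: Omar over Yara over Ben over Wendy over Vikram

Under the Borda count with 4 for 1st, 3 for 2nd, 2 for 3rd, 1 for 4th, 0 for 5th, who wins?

Vikram: 9×3 + 13×0 + 14×1 + 10×4 + 21×4 + 12×0 = 165
Omar: 9×0 + 13×1 + 14×3 + 10×2 + 21×1 + 12×4 = 144
Ben: 9×1 + 13×3 + 14×0 + 10×0 + 21×3 + 12×2 = 135
Wendy: 9×2 + 13×4 + 14×4 + 10×1 + 21×0 + 12×1 = 148
Yara: 9×4 + 13×2 + 14×2 + 10×3 + 21×2 + 12×3 = 198

Yara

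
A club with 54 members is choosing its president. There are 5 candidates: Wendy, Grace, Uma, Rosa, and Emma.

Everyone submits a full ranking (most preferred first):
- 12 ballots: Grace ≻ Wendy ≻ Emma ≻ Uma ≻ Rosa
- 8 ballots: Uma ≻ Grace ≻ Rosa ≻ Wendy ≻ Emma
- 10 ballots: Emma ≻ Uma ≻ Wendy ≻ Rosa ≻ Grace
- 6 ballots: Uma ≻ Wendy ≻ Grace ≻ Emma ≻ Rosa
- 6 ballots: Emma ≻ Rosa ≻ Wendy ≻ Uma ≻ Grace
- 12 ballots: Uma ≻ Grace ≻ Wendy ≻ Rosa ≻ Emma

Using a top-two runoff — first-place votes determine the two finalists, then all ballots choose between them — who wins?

Emma

Round 1 first-place votes: Wendy 0, Grace 12, Uma 26, Rosa 0, Emma 16. Uma and Emma advance.
Runoff: Uma is ranked above Emma on 26 ballots, Emma above Uma on 28.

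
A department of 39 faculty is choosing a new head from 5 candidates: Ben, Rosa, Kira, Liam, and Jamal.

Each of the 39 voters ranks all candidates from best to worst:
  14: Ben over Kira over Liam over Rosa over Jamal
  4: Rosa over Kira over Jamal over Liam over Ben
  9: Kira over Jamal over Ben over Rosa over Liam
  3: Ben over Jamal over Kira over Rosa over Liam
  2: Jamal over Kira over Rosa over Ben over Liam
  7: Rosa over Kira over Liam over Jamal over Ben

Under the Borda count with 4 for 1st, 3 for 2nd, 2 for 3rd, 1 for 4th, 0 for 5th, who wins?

Kira

Ben: 14×4 + 4×0 + 9×2 + 3×4 + 2×1 + 7×0 = 88
Rosa: 14×1 + 4×4 + 9×1 + 3×1 + 2×2 + 7×4 = 74
Kira: 14×3 + 4×3 + 9×4 + 3×2 + 2×3 + 7×3 = 123
Liam: 14×2 + 4×1 + 9×0 + 3×0 + 2×0 + 7×2 = 46
Jamal: 14×0 + 4×2 + 9×3 + 3×3 + 2×4 + 7×1 = 59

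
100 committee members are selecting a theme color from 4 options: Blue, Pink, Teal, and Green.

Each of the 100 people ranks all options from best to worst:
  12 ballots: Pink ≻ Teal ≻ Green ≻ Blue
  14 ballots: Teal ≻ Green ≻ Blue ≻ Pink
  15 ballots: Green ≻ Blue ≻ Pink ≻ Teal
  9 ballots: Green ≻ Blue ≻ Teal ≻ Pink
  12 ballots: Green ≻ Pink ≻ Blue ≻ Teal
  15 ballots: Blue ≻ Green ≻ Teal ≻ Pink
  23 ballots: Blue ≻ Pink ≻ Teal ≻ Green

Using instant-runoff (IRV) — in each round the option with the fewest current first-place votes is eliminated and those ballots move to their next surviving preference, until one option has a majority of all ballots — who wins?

Green

Round 1: Blue 38, Pink 12, Teal 14, Green 36. Pink eliminated.
Round 2: Blue 38, Teal 26, Green 36. Teal eliminated.
Round 3: Blue 38, Green 62. Green has a majority (≥51).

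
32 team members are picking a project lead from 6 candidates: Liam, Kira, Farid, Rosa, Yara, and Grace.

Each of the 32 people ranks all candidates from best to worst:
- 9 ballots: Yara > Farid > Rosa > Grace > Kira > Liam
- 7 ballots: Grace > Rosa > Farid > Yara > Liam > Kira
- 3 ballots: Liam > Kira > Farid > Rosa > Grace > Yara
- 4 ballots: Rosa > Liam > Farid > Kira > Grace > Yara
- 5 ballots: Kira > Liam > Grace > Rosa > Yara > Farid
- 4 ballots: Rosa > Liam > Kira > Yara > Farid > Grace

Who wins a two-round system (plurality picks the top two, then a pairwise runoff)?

Rosa

Round 1 first-place votes: Liam 3, Kira 5, Farid 0, Rosa 8, Yara 9, Grace 7. Yara and Rosa advance.
Runoff: Yara is ranked above Rosa on 9 ballots, Rosa above Yara on 23.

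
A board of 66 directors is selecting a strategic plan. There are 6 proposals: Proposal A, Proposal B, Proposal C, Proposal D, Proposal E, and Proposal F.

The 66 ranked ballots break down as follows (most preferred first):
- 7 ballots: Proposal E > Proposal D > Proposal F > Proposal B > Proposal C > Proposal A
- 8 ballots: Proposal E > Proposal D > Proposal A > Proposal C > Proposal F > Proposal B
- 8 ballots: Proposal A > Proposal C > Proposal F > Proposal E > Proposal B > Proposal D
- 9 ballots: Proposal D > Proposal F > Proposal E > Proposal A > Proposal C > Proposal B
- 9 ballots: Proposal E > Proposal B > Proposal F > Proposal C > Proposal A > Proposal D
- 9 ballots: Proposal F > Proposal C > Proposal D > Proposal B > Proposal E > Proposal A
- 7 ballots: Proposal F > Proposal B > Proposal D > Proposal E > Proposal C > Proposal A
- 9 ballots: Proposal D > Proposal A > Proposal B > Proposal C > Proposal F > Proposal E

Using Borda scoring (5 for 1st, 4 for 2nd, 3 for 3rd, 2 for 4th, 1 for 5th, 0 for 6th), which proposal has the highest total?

Proposal A: 7×0 + 8×3 + 8×5 + 9×2 + 9×1 + 9×0 + 7×0 + 9×4 = 127
Proposal B: 7×2 + 8×0 + 8×1 + 9×0 + 9×4 + 9×2 + 7×4 + 9×3 = 131
Proposal C: 7×1 + 8×2 + 8×4 + 9×1 + 9×2 + 9×4 + 7×1 + 9×2 = 143
Proposal D: 7×4 + 8×4 + 8×0 + 9×5 + 9×0 + 9×3 + 7×3 + 9×5 = 198
Proposal E: 7×5 + 8×5 + 8×2 + 9×3 + 9×5 + 9×1 + 7×2 + 9×0 = 186
Proposal F: 7×3 + 8×1 + 8×3 + 9×4 + 9×3 + 9×5 + 7×5 + 9×1 = 205

Proposal F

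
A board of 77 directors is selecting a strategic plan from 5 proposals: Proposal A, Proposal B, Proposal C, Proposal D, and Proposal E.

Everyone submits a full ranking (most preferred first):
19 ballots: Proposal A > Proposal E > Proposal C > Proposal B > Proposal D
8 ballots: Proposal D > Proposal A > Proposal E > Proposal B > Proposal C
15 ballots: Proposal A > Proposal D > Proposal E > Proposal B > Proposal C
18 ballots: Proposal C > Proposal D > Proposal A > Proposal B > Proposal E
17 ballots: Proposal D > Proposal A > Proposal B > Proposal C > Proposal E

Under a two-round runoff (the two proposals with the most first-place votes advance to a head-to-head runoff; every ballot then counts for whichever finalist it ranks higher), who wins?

Round 1 first-place votes: Proposal A 34, Proposal B 0, Proposal C 18, Proposal D 25, Proposal E 0. Proposal A and Proposal D advance.
Runoff: Proposal A is ranked above Proposal D on 34 ballots, Proposal D above Proposal A on 43.

Proposal D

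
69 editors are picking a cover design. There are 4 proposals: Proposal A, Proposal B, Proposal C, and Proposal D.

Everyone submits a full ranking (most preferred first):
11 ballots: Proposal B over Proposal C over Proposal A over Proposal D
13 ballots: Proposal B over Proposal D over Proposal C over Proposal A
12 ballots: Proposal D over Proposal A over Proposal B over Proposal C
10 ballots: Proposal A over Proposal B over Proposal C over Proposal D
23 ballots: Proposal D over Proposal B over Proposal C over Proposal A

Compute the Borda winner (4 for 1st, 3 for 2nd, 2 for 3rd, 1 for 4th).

Proposal B

Proposal A: 11×2 + 13×1 + 12×3 + 10×4 + 23×1 = 134
Proposal B: 11×4 + 13×4 + 12×2 + 10×3 + 23×3 = 219
Proposal C: 11×3 + 13×2 + 12×1 + 10×2 + 23×2 = 137
Proposal D: 11×1 + 13×3 + 12×4 + 10×1 + 23×4 = 200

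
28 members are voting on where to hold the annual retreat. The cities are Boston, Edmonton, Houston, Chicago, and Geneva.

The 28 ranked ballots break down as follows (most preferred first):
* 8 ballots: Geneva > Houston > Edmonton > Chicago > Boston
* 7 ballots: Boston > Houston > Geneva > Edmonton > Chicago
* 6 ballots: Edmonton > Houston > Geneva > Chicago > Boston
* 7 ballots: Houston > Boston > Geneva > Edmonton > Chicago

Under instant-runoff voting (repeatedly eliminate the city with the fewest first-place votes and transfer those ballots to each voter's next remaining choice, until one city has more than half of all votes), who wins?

Round 1: Boston 7, Edmonton 6, Houston 7, Chicago 0, Geneva 8. Chicago eliminated.
Round 2: Boston 7, Edmonton 6, Houston 7, Geneva 8. Edmonton eliminated.
Round 3: Boston 7, Houston 13, Geneva 8. Boston eliminated.
Round 4: Houston 20, Geneva 8. Houston has a majority (≥15).

Houston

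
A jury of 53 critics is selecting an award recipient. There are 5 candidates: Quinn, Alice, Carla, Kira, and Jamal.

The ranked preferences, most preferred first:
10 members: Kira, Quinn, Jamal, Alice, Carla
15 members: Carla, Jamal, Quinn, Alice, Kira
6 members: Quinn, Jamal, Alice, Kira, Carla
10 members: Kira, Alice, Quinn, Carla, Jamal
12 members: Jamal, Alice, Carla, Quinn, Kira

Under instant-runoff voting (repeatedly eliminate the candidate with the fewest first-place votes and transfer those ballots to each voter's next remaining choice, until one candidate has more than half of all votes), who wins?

Jamal

Round 1: Quinn 6, Alice 0, Carla 15, Kira 20, Jamal 12. Alice eliminated.
Round 2: Quinn 6, Carla 15, Kira 20, Jamal 12. Quinn eliminated.
Round 3: Carla 15, Kira 20, Jamal 18. Carla eliminated.
Round 4: Kira 20, Jamal 33. Jamal has a majority (≥27).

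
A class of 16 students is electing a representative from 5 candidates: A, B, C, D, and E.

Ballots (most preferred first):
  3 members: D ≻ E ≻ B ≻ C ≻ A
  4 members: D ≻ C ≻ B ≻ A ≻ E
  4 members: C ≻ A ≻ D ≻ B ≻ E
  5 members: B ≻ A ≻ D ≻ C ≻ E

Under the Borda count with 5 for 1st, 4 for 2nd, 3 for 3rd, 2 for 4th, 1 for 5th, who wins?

D

A: 3×1 + 4×2 + 4×4 + 5×4 = 47
B: 3×3 + 4×3 + 4×2 + 5×5 = 54
C: 3×2 + 4×4 + 4×5 + 5×2 = 52
D: 3×5 + 4×5 + 4×3 + 5×3 = 62
E: 3×4 + 4×1 + 4×1 + 5×1 = 25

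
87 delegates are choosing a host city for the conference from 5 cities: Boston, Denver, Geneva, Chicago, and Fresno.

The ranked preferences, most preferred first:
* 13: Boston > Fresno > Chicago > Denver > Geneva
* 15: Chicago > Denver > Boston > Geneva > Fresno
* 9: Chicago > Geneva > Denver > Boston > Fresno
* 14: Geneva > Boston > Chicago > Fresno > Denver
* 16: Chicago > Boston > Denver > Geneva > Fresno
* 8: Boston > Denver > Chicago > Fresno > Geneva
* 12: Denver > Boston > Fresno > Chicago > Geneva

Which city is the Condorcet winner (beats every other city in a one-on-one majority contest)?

Boston

Boston vs Denver: 51–36
Boston vs Geneva: 64–23
Boston vs Chicago: 47–40
Boston vs Fresno: 87–0
Boston beats every other city.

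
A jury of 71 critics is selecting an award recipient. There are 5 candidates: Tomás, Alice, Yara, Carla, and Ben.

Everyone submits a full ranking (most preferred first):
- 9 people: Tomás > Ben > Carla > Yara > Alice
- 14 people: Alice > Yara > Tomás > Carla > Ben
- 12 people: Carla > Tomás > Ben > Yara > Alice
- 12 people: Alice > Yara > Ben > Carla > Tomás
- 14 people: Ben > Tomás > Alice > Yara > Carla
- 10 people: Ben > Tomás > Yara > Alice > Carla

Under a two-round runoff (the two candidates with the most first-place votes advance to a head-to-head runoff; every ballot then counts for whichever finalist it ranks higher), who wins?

Round 1 first-place votes: Tomás 9, Alice 26, Yara 0, Carla 12, Ben 24. Alice and Ben advance.
Runoff: Alice is ranked above Ben on 26 ballots, Ben above Alice on 45.

Ben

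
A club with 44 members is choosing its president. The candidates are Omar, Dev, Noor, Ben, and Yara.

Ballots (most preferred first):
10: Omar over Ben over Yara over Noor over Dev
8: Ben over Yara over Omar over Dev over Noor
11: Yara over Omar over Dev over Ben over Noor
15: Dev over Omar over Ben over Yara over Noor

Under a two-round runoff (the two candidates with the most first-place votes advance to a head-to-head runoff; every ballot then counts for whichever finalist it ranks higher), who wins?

Round 1 first-place votes: Omar 10, Dev 15, Noor 0, Ben 8, Yara 11. Dev and Yara advance.
Runoff: Dev is ranked above Yara on 15 ballots, Yara above Dev on 29.

Yara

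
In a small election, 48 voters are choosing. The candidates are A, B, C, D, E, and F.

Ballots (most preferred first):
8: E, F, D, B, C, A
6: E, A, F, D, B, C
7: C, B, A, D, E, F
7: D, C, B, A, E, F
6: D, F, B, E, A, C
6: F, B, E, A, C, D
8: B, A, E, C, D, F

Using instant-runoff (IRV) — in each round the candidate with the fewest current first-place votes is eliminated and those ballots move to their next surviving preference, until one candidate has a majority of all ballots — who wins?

Round 1: A 0, B 8, C 7, D 13, E 14, F 6. A eliminated.
Round 2: B 8, C 7, D 13, E 14, F 6. F eliminated.
Round 3: B 14, C 7, D 13, E 14. C eliminated.
Round 4: B 21, D 13, E 14. D eliminated.
Round 5: B 34, E 14. B has a majority (≥25).

B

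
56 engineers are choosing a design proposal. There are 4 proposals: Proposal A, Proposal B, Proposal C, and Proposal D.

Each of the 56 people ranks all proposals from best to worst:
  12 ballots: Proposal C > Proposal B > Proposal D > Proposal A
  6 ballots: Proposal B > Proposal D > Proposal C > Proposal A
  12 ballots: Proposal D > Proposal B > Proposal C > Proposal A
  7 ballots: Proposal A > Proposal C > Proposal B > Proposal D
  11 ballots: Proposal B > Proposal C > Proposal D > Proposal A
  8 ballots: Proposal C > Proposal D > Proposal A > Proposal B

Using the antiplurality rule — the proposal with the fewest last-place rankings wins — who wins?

Proposal C

Last-place votes: Proposal A 41, Proposal B 8, Proposal C 0, Proposal D 7.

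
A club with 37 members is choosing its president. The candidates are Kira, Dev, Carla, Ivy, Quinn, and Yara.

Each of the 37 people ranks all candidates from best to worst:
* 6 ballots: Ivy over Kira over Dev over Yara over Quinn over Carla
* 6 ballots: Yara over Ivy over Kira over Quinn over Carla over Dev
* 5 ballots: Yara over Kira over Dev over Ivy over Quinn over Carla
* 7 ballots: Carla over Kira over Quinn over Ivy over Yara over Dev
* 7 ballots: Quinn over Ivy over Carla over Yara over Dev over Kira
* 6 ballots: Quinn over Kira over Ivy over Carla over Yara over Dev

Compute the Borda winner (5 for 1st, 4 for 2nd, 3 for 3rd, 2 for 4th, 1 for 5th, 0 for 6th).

Kira: 6×4 + 6×3 + 5×4 + 7×4 + 7×0 + 6×4 = 114
Dev: 6×3 + 6×0 + 5×3 + 7×0 + 7×1 + 6×0 = 40
Carla: 6×0 + 6×1 + 5×0 + 7×5 + 7×3 + 6×2 = 74
Ivy: 6×5 + 6×4 + 5×2 + 7×2 + 7×4 + 6×3 = 124
Quinn: 6×1 + 6×2 + 5×1 + 7×3 + 7×5 + 6×5 = 109
Yara: 6×2 + 6×5 + 5×5 + 7×1 + 7×2 + 6×1 = 94

Ivy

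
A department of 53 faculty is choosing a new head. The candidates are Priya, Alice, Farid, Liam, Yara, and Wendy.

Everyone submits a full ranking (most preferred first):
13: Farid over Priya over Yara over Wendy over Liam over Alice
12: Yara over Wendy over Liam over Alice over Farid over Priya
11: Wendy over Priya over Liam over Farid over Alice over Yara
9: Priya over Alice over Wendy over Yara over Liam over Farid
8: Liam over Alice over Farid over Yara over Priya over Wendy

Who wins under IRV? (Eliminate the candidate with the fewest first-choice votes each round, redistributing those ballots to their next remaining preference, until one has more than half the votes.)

Wendy

Round 1: Priya 9, Alice 0, Farid 13, Liam 8, Yara 12, Wendy 11. Alice eliminated.
Round 2: Priya 9, Farid 13, Liam 8, Yara 12, Wendy 11. Liam eliminated.
Round 3: Priya 9, Farid 21, Yara 12, Wendy 11. Priya eliminated.
Round 4: Farid 21, Yara 12, Wendy 20. Yara eliminated.
Round 5: Farid 21, Wendy 32. Wendy has a majority (≥27).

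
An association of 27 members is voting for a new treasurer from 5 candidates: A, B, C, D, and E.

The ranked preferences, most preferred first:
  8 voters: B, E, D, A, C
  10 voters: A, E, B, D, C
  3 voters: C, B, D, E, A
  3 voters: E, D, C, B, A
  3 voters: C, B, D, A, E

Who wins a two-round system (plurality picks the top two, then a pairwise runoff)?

Round 1 first-place votes: A 10, B 8, C 6, D 0, E 3. A and B advance.
Runoff: A is ranked above B on 10 ballots, B above A on 17.

B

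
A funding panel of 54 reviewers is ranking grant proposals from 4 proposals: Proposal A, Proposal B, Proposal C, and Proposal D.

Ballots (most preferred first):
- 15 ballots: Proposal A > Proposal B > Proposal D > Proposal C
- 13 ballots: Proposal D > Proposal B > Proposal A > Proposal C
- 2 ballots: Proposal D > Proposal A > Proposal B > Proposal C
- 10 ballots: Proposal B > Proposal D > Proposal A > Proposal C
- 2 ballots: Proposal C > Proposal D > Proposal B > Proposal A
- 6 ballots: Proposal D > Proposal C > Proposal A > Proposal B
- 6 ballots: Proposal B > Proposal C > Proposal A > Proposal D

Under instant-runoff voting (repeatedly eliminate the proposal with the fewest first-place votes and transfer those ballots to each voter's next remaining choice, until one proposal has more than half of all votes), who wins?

Proposal B

Round 1: Proposal A 15, Proposal B 16, Proposal C 2, Proposal D 21. Proposal C eliminated.
Round 2: Proposal A 15, Proposal B 16, Proposal D 23. Proposal A eliminated.
Round 3: Proposal B 31, Proposal D 23. Proposal B has a majority (≥28).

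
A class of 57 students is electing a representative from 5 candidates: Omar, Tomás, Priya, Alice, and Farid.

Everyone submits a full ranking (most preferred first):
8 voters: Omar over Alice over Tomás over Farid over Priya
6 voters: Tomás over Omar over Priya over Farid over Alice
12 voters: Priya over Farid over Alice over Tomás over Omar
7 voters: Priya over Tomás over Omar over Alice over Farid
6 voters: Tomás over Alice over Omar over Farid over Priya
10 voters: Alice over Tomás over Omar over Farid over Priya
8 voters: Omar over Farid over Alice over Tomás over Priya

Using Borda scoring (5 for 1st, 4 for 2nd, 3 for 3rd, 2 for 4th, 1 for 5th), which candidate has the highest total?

Tomás

Omar: 8×5 + 6×4 + 12×1 + 7×3 + 6×3 + 10×3 + 8×5 = 185
Tomás: 8×3 + 6×5 + 12×2 + 7×4 + 6×5 + 10×4 + 8×2 = 192
Priya: 8×1 + 6×3 + 12×5 + 7×5 + 6×1 + 10×1 + 8×1 = 145
Alice: 8×4 + 6×1 + 12×3 + 7×2 + 6×4 + 10×5 + 8×3 = 186
Farid: 8×2 + 6×2 + 12×4 + 7×1 + 6×2 + 10×2 + 8×4 = 147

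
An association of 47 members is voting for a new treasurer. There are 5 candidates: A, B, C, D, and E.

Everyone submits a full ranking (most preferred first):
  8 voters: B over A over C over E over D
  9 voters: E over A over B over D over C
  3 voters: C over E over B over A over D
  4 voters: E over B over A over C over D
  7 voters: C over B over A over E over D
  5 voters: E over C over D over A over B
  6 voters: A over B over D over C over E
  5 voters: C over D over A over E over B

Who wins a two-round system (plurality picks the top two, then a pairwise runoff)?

C

Round 1 first-place votes: A 6, B 8, C 15, D 0, E 18. E and C advance.
Runoff: E is ranked above C on 18 ballots, C above E on 29.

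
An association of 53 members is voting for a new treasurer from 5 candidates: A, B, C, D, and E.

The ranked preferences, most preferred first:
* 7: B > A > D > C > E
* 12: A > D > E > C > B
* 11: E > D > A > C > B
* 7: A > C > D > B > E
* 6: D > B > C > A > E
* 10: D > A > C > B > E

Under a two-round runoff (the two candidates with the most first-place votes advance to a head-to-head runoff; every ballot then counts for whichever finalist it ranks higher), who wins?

D

Round 1 first-place votes: A 19, B 7, C 0, D 16, E 11. A and D advance.
Runoff: A is ranked above D on 26 ballots, D above A on 27.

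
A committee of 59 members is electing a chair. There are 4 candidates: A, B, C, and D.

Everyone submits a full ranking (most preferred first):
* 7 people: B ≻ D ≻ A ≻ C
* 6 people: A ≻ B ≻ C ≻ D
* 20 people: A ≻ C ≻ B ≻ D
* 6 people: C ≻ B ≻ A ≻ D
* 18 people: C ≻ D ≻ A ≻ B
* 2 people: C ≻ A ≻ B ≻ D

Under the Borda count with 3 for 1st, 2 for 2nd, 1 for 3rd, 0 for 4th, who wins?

C

A: 7×1 + 6×3 + 20×3 + 6×1 + 18×1 + 2×2 = 113
B: 7×3 + 6×2 + 20×1 + 6×2 + 18×0 + 2×1 = 67
C: 7×0 + 6×1 + 20×2 + 6×3 + 18×3 + 2×3 = 124
D: 7×2 + 6×0 + 20×0 + 6×0 + 18×2 + 2×0 = 50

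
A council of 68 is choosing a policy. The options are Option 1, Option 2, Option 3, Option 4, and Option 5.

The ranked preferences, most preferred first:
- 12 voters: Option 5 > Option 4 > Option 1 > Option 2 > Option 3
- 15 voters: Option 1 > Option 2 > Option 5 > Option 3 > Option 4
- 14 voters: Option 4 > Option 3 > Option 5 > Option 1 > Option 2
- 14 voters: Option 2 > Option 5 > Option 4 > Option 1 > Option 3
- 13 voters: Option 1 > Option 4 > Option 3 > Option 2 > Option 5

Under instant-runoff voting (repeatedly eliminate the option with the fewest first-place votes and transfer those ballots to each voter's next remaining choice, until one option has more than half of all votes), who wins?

Option 4

Round 1: Option 1 28, Option 2 14, Option 3 0, Option 4 14, Option 5 12. Option 3 eliminated.
Round 2: Option 1 28, Option 2 14, Option 4 14, Option 5 12. Option 5 eliminated.
Round 3: Option 1 28, Option 2 14, Option 4 26. Option 2 eliminated.
Round 4: Option 1 28, Option 4 40. Option 4 has a majority (≥35).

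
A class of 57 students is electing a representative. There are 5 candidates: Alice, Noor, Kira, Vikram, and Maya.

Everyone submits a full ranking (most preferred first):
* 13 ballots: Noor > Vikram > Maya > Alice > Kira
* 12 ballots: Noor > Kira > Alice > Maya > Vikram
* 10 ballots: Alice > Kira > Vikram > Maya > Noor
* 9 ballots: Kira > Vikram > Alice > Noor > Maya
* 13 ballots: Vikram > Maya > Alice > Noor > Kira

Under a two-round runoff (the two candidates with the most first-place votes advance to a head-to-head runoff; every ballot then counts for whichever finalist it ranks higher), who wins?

Vikram

Round 1 first-place votes: Alice 10, Noor 25, Kira 9, Vikram 13, Maya 0. Noor and Vikram advance.
Runoff: Noor is ranked above Vikram on 25 ballots, Vikram above Noor on 32.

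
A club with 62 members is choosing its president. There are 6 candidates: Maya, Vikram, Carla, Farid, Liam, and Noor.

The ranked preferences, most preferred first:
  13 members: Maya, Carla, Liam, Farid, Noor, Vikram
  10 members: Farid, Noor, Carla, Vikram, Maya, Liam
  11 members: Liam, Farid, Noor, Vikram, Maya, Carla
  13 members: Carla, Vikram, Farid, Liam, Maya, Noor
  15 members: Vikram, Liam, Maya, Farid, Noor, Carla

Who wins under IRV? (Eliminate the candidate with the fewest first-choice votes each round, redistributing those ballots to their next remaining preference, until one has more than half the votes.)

Carla

Round 1: Maya 13, Vikram 15, Carla 13, Farid 10, Liam 11, Noor 0. Noor eliminated.
Round 2: Maya 13, Vikram 15, Carla 13, Farid 10, Liam 11. Farid eliminated.
Round 3: Maya 13, Vikram 15, Carla 23, Liam 11. Liam eliminated.
Round 4: Maya 13, Vikram 26, Carla 23. Maya eliminated.
Round 5: Vikram 26, Carla 36. Carla has a majority (≥32).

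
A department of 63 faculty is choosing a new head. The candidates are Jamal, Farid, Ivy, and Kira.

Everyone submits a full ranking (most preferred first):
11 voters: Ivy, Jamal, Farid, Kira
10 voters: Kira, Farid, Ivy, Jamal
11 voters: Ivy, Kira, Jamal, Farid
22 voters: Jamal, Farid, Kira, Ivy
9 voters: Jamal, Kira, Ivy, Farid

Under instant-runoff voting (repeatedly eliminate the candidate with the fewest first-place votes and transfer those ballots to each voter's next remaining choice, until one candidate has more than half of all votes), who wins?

Round 1: Jamal 31, Farid 0, Ivy 22, Kira 10. Farid eliminated.
Round 2: Jamal 31, Ivy 22, Kira 10. Kira eliminated.
Round 3: Jamal 31, Ivy 32. Ivy has a majority (≥32).

Ivy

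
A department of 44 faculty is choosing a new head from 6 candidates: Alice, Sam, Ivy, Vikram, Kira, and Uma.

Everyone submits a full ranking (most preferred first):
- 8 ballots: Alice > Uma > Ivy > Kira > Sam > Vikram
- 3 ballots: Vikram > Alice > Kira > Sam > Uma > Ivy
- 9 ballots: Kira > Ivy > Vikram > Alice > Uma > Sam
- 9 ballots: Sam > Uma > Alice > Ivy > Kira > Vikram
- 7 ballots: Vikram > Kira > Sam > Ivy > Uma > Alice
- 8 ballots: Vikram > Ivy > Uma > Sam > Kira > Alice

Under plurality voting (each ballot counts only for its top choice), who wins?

First-place votes: Alice 8, Sam 9, Ivy 0, Vikram 18, Kira 9, Uma 0.

Vikram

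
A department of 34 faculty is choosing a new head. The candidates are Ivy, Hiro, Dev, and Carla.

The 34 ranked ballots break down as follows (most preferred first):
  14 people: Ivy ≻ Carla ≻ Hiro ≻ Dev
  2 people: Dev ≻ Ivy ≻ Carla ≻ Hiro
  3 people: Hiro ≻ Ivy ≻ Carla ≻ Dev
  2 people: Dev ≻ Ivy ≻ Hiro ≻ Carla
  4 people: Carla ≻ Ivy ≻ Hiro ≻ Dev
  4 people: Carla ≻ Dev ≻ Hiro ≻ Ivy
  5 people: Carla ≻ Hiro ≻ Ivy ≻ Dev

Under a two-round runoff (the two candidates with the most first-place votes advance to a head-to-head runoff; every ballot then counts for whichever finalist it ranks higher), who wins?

Ivy

Round 1 first-place votes: Ivy 14, Hiro 3, Dev 4, Carla 13. Ivy and Carla advance.
Runoff: Ivy is ranked above Carla on 21 ballots, Carla above Ivy on 13.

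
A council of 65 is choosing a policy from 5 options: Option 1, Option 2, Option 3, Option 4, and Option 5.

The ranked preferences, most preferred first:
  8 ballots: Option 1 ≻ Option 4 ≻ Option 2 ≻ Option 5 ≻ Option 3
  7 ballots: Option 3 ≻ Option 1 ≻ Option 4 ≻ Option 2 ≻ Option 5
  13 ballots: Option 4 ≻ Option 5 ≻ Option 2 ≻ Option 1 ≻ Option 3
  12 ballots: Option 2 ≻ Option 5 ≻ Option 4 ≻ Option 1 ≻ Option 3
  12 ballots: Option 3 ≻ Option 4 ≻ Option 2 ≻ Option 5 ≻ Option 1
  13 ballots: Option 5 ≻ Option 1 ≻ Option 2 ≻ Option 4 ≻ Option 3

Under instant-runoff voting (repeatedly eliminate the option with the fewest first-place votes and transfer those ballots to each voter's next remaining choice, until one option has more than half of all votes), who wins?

Option 4

Round 1: Option 1 8, Option 2 12, Option 3 19, Option 4 13, Option 5 13. Option 1 eliminated.
Round 2: Option 2 12, Option 3 19, Option 4 21, Option 5 13. Option 2 eliminated.
Round 3: Option 3 19, Option 4 21, Option 5 25. Option 3 eliminated.
Round 4: Option 4 40, Option 5 25. Option 4 has a majority (≥33).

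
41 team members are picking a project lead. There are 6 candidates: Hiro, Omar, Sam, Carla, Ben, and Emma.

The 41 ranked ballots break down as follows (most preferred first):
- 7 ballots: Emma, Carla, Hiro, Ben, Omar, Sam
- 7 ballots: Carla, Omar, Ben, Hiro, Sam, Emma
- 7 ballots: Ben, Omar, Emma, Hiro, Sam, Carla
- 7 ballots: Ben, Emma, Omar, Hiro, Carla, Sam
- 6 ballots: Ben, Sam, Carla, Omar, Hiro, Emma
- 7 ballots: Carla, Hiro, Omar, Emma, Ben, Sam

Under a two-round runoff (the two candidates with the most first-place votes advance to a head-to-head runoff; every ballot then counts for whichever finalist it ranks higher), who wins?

Round 1 first-place votes: Hiro 0, Omar 0, Sam 0, Carla 14, Ben 20, Emma 7. Ben and Carla advance.
Runoff: Ben is ranked above Carla on 20 ballots, Carla above Ben on 21.

Carla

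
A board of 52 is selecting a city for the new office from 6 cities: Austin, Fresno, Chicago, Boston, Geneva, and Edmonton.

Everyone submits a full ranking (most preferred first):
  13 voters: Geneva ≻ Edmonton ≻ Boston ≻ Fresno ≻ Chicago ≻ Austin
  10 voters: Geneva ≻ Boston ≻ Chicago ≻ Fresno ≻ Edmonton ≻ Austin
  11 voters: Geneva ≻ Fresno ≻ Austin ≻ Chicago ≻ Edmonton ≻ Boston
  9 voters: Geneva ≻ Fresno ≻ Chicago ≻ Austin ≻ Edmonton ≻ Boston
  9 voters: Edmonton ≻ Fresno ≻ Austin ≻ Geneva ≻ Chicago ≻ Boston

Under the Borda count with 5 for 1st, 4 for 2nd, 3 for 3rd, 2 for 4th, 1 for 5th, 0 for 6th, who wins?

Geneva

Austin: 13×0 + 10×0 + 11×3 + 9×2 + 9×3 = 78
Fresno: 13×2 + 10×2 + 11×4 + 9×4 + 9×4 = 162
Chicago: 13×1 + 10×3 + 11×2 + 9×3 + 9×1 = 101
Boston: 13×3 + 10×4 + 11×0 + 9×0 + 9×0 = 79
Geneva: 13×5 + 10×5 + 11×5 + 9×5 + 9×2 = 233
Edmonton: 13×4 + 10×1 + 11×1 + 9×1 + 9×5 = 127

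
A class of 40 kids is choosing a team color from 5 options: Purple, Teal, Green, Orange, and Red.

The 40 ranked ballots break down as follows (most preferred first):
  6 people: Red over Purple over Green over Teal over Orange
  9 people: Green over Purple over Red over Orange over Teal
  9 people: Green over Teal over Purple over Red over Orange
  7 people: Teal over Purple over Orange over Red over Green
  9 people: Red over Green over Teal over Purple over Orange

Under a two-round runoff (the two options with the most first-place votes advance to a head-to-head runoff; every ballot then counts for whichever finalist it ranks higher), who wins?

Round 1 first-place votes: Purple 0, Teal 7, Green 18, Orange 0, Red 15. Green and Red advance.
Runoff: Green is ranked above Red on 18 ballots, Red above Green on 22.

Red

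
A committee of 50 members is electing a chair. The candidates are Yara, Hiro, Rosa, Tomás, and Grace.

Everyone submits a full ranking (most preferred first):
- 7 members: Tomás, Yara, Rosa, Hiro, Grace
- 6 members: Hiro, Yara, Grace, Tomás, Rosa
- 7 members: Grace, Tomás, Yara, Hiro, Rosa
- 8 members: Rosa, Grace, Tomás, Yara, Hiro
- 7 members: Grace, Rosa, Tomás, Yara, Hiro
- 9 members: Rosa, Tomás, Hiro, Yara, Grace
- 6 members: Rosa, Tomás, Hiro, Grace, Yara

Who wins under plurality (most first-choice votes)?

First-place votes: Yara 0, Hiro 6, Rosa 23, Tomás 7, Grace 14.

Rosa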